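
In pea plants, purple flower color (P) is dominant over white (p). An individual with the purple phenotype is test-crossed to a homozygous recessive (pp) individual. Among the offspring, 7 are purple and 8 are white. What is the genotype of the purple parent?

Test cross: ? × pp
Offspring: 7 purple, 8 white — approximately 1:1.
A 1:1 ratio in a test cross indicates the unknown parent is heterozygous (Pp).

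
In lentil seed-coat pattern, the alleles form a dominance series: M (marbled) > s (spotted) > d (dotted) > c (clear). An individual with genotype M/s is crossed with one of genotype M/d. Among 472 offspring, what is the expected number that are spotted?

Cross: M/s × M/d
Allele dominance: M > s > d > c
Offspring genotypes: 1 M/M, 1 M/d, 1 M/s, 1 s/d
Phenotype counts: 3 marbled, 1 spotted
spotted: 1 out of 4 → fraction 1/4
Expected count = 1/4 × 472 = 118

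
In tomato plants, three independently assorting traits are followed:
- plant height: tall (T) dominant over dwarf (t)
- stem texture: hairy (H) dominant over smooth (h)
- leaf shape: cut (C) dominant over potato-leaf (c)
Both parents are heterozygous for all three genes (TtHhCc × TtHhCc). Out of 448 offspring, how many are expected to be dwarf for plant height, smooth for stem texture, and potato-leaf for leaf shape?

Trihybrid cross: TtHhCc × TtHhCc
Each trait segregates independently with a 3:1 phenotypic ratio, so each gene contributes 3/4 (dominant) or 1/4 (recessive).
Target: dwarf (plant height), smooth (stem texture), potato-leaf (leaf shape)
Probability = product of independent per-trait probabilities
= 1/4 × 1/4 × 1/4 = 1/64
Expected count = 1/64 × 448 = 7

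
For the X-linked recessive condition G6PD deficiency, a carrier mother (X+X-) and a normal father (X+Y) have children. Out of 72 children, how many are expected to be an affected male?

Cross: X+X- × X+Y
Offspring: 1 X+X+, 1 X+Y, 1 X+X-, 1 X-Y
Probability of an affected male: 1/4
Expected count = 1/4 × 72 = 18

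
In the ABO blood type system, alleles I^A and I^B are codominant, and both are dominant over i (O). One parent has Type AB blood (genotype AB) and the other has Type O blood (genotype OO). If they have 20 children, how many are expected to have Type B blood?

Cross: AB × OO
Possible offspring genotypes: 2 AO, 2 BO
Blood type counts: 2 Type A, 2 Type B
Probability of Type B: 2/4 = 1/2
Expected count = 1/2 × 20 = 10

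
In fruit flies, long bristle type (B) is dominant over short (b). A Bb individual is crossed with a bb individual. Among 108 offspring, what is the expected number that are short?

Punnett square for Bb × bb:
Offspring genotypes: 2 Bb, 2 bb
long: 2, short: 2
short: 2 out of 4 → fraction 1/2
Expected count = 1/2 × 108 = 54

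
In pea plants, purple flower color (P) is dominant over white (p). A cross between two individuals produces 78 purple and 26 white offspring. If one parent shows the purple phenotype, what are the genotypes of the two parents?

Observed offspring: 78 purple, 26 white
The observed ratio simplifies to 3:1. White (pp) offspring appear, so each parent must contribute one p allele. The parent stated to show purple carries P, so it is Pp. The other parent is then either Pp or pp: Pp × pp would give a 1:1 split, whereas Pp × Pp gives 3:1 — matching the data. So both parents are heterozygous (Pp × Pp).
Parent genotypes: Pp × Pp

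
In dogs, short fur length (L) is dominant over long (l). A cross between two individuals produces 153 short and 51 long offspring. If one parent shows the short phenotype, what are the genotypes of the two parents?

Observed offspring: 153 short, 51 long
The observed ratio simplifies to 3:1. Long (ll) offspring appear, so each parent must contribute one l allele. The parent stated to show short carries L, so it is Ll. The other parent is then either Ll or ll: Ll × ll would give a 1:1 split, whereas Ll × Ll gives 3:1 — matching the data. So both parents are heterozygous (Ll × Ll).
Parent genotypes: Ll × Ll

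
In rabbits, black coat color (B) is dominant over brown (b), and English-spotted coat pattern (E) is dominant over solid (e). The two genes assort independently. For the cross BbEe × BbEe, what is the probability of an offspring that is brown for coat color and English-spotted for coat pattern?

Dihybrid cross BbEe × BbEe — consider each gene separately:
coat color: Bb × Bb → 1 BB, 2 Bb, 1 bb → 3 B_ : 1 bb (out of 4)
coat pattern: Ee × Ee → 1 EE, 2 Ee, 1 ee → 3 E_ : 1 ee (out of 4)
Looking for: brown (bb) and English-spotted (E_)
P(brown) = 1/4, P(English-spotted) = 3/4
P(both) = 1/4 × 3/4 = 3/16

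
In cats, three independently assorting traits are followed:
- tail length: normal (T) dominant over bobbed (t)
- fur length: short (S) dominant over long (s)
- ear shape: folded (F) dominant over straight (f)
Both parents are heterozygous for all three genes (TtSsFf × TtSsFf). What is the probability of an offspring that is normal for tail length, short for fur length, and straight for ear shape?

Trihybrid cross: TtSsFf × TtSsFf
Each trait segregates independently with a 3:1 phenotypic ratio, so each gene contributes 3/4 (dominant) or 1/4 (recessive).
Target: normal (tail length), short (fur length), straight (ear shape)
Probability = product of independent per-trait probabilities
= 3/4 × 3/4 × 1/4 = 9/64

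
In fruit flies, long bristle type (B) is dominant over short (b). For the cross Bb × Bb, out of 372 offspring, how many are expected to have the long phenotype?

Punnett square for Bb × Bb:
Offspring genotypes: 1 BB, 2 Bb, 1 bb
Total offspring: 4
Count with target: 3
Probability: 3/4
Expected count = 3/4 × 372 = 279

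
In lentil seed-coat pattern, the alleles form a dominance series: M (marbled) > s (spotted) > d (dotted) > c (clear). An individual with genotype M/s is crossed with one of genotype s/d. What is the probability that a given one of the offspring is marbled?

Cross: M/s × s/d
Allele dominance: M > s > d > c
Offspring genotypes: 1 M/s, 1 M/d, 1 s/s, 1 s/d
Phenotype counts: 2 marbled, 2 spotted
marbled: 2 out of 4
Probability: 2/4 = 1/2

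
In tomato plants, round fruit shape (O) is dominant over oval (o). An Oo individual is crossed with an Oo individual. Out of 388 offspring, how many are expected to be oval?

Punnett square for Oo × Oo:
Offspring genotypes: 1 OO, 2 Oo, 1 oo
round: 3, oval: 1
oval: 1 out of 4 → fraction 1/4
Expected count = 1/4 × 388 = 97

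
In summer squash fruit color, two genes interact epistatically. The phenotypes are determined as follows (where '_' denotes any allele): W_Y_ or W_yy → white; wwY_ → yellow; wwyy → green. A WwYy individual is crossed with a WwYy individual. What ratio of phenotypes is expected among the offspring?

Cross: WwYy × WwYy — consider each gene separately:
W gene: Ww × Ww → 1 WW, 2 Ww, 1 ww → 3 W_ : 1 ww (out of 4)
Y gene: Yy × Yy → 1 YY, 2 Yy, 1 yy → 3 Y_ : 1 yy (out of 4)
Genotype classes (out of 4 × 4 = 16): W_Y_ = 3×3 = 9; W_yy = 3×1 = 3; wwY_ = 1×3 = 3; wwyy = 1×1 = 1
Apply the phenotype rules: W_Y_ (9) + W_yy (3) → white; wwY_ (3) → yellow; wwyy (1) → green
Phenotype counts (out of 16): 12 white, 3 yellow, 1 green
Ratio: 12 white : 3 yellow : 1 green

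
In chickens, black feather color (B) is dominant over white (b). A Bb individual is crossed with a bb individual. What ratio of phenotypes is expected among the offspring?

Punnett square for Bb × bb:
Offspring genotypes: 2 Bb, 2 bb
black: 2, white: 2
Ratio: 1:1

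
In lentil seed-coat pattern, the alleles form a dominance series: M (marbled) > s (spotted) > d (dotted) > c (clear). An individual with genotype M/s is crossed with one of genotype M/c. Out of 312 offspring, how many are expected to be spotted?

Cross: M/s × M/c
Allele dominance: M > s > d > c
Offspring genotypes: 1 M/M, 1 M/c, 1 M/s, 1 s/c
Phenotype counts: 3 marbled, 1 spotted
spotted: 1 out of 4 → fraction 1/4
Expected count = 1/4 × 312 = 78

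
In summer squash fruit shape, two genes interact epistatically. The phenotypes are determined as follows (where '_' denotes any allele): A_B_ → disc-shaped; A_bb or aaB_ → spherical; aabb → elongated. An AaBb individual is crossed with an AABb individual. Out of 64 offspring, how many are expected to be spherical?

Cross: AaBb × AABb — consider each gene separately:
A gene: Aa × AA → 2 AA, 2 Aa → 4 A_ (out of 4)
B gene: Bb × Bb → 1 BB, 2 Bb, 1 bb → 3 B_ : 1 bb (out of 4)
Genotype classes (out of 4 × 4 = 16): A_B_ = 4×3 = 12; A_bb = 4×1 = 4
Apply the phenotype rules: A_B_ (12) → disc-shaped; A_bb (4) → spherical
Phenotype counts (out of 16): 12 disc-shaped, 4 spherical
spherical: 4 out of 16 → fraction 1/4
Expected count = 1/4 × 64 = 16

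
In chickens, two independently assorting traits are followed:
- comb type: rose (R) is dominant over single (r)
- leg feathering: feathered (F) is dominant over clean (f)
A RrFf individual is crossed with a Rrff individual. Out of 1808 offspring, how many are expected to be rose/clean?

Dihybrid cross RrFf × Rrff — consider each gene separately:
comb type: Rr × Rr → 1 RR, 2 Rr, 1 rr → 3 R_ : 1 rr (out of 4)
leg feathering: Ff × ff → 2 Ff, 2 ff → 2 F_ : 2 ff (out of 4)
Combine (counts out of 4 × 4 = 16): rose/feathered (R_F_) = 3×2 = 6; rose/clean (R_ff) = 3×2 = 6; single/feathered (rrF_) = 1×2 = 2; single/clean (rrff) = 1×2 = 2
Phenotype counts (out of 16): 6 rose/feathered, 6 rose/clean, 2 single/feathered, 2 single/clean
rose/clean: 6 out of 16 → fraction 3/8
Expected count = 3/8 × 1808 = 678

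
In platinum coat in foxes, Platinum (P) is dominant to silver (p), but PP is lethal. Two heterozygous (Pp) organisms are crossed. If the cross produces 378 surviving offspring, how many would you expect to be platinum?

Cross: Pp × Pp
Punnett square offspring (before lethality): 1 PP, 2 Pp, 1 pp
The PP genotype is lethal (embryos die); surviving offspring: 2 Pp, 1 pp
platinum: 2 out of 3 → fraction 2/3
Expected count = 2/3 × 378 = 252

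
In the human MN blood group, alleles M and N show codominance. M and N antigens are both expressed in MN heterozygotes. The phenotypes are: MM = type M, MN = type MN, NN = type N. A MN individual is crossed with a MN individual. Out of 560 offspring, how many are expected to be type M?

Punnett square for MN × MN:
Offspring genotypes: 1 MM, 2 MN, 1 NN
Phenotype counts: 1 type M, 2 type MN, 1 type N
type M: 1 out of 4 → fraction 1/4
Expected count = 1/4 × 560 = 140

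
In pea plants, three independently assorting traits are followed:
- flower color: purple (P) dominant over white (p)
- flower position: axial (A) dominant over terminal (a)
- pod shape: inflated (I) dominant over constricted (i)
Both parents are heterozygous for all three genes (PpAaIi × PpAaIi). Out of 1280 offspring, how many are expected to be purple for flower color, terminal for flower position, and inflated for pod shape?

Trihybrid cross: PpAaIi × PpAaIi
Each trait segregates independently with a 3:1 phenotypic ratio, so each gene contributes 3/4 (dominant) or 1/4 (recessive).
Target: purple (flower color), terminal (flower position), inflated (pod shape)
Probability = product of independent per-trait probabilities
= 3/4 × 1/4 × 3/4 = 9/64
Expected count = 9/64 × 1280 = 180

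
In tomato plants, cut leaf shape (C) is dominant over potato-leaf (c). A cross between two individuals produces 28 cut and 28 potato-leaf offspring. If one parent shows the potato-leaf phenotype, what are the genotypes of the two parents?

Observed offspring: 28 cut, 28 potato-leaf
The observed ratio simplifies to 1:1. One parent shows potato-leaf, so its genotype must be cc. A 1:1 offspring split requires the other parent to be heterozygous (Cc).
Parent genotypes: cc × Cc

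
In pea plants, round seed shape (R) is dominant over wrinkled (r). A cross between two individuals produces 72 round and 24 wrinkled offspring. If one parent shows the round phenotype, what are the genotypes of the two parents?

Observed offspring: 72 round, 24 wrinkled
The observed ratio simplifies to 3:1. Wrinkled (rr) offspring appear, so each parent must contribute one r allele. The parent stated to show round carries R, so it is Rr. The other parent is then either Rr or rr: Rr × rr would give a 1:1 split, whereas Rr × Rr gives 3:1 — matching the data. So both parents are heterozygous (Rr × Rr).
Parent genotypes: Rr × Rr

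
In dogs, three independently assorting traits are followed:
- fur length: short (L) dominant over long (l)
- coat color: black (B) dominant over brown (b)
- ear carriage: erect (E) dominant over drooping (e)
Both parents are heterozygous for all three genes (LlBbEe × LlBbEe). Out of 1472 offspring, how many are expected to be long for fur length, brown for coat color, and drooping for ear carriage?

Trihybrid cross: LlBbEe × LlBbEe
Each trait segregates independently with a 3:1 phenotypic ratio, so each gene contributes 3/4 (dominant) or 1/4 (recessive).
Target: long (fur length), brown (coat color), drooping (ear carriage)
Probability = product of independent per-trait probabilities
= 1/4 × 1/4 × 1/4 = 1/64
Expected count = 1/64 × 1472 = 23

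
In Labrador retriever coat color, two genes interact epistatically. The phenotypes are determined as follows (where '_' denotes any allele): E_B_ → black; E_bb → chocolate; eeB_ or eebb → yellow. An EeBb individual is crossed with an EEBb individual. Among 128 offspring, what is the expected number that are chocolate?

Cross: EeBb × EEBb — consider each gene separately:
E gene: Ee × EE → 2 EE, 2 Ee → 4 E_ (out of 4)
B gene: Bb × Bb → 1 BB, 2 Bb, 1 bb → 3 B_ : 1 bb (out of 4)
Genotype classes (out of 4 × 4 = 16): E_B_ = 4×3 = 12; E_bb = 4×1 = 4
Apply the phenotype rules: E_B_ (12) → black; E_bb (4) → chocolate
Phenotype counts (out of 16): 12 black, 4 chocolate
chocolate: 4 out of 16 → fraction 1/4
Expected count = 1/4 × 128 = 32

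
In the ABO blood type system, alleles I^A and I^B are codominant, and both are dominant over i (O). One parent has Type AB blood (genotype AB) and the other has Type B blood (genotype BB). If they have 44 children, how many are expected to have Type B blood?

Cross: AB × BB
Possible offspring genotypes: 2 AB, 2 BB
Blood type counts: 2 Type AB, 2 Type B
Probability of Type B: 2/4 = 1/2
Expected count = 1/2 × 44 = 22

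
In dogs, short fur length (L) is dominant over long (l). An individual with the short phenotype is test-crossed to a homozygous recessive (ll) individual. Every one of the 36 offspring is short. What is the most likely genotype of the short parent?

Test cross: ? × ll
All offspring are short.
If the unknown parent were heterozygous (Ll), about half of 36 offspring would be long; none are. The unknown parent is most likely homozygous dominant (LL).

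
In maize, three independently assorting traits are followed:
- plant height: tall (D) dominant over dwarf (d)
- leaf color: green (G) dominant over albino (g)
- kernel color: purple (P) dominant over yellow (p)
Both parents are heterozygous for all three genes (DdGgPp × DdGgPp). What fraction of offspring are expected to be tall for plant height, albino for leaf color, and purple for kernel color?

Trihybrid cross: DdGgPp × DdGgPp
Each trait segregates independently with a 3:1 phenotypic ratio, so each gene contributes 3/4 (dominant) or 1/4 (recessive).
Target: tall (plant height), albino (leaf color), purple (kernel color)
Probability = product of independent per-trait probabilities
= 3/4 × 1/4 × 3/4 = 9/64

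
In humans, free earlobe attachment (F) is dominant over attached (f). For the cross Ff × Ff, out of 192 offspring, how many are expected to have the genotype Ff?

Punnett square for Ff × Ff:
Offspring genotypes: 1 FF, 2 Ff, 1 ff
Total offspring: 4
Count with target: 2
Probability: 2/4 = 1/2
Expected count = 1/2 × 192 = 96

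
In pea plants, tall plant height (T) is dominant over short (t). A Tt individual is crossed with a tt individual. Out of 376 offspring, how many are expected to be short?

Punnett square for Tt × tt:
Offspring genotypes: 2 Tt, 2 tt
tall: 2, short: 2
short: 2 out of 4 → fraction 1/2
Expected count = 1/2 × 376 = 188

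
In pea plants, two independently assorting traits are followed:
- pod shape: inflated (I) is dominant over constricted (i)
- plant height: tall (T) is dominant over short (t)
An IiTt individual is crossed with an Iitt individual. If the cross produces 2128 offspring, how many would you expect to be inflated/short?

Dihybrid cross IiTt × Iitt — consider each gene separately:
pod shape: Ii × Ii → 1 II, 2 Ii, 1 ii → 3 I_ : 1 ii (out of 4)
plant height: Tt × tt → 2 Tt, 2 tt → 2 T_ : 2 tt (out of 4)
Combine (counts out of 4 × 4 = 16): inflated/tall (I_T_) = 3×2 = 6; inflated/short (I_tt) = 3×2 = 6; constricted/tall (iiT_) = 1×2 = 2; constricted/short (iitt) = 1×2 = 2
Phenotype counts (out of 16): 6 inflated/tall, 6 inflated/short, 2 constricted/tall, 2 constricted/short
inflated/short: 6 out of 16 → fraction 3/8
Expected count = 3/8 × 2128 = 798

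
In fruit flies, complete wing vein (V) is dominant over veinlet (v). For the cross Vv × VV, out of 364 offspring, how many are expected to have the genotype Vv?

Punnett square for Vv × VV:
Offspring genotypes: 2 VV, 2 Vv
Total offspring: 4
Count with target: 2
Probability: 2/4 = 1/2
Expected count = 1/2 × 364 = 182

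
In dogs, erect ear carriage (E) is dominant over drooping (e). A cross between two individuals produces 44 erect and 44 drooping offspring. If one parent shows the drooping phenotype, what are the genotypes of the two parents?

Observed offspring: 44 erect, 44 drooping
The observed ratio simplifies to 1:1. One parent shows drooping, so its genotype must be ee. A 1:1 offspring split requires the other parent to be heterozygous (Ee).
Parent genotypes: ee × Ee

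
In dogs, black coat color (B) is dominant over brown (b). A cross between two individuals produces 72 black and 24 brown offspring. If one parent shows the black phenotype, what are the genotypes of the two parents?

Observed offspring: 72 black, 24 brown
The observed ratio simplifies to 3:1. Brown (bb) offspring appear, so each parent must contribute one b allele. The parent stated to show black carries B, so it is Bb. The other parent is then either Bb or bb: Bb × bb would give a 1:1 split, whereas Bb × Bb gives 3:1 — matching the data. So both parents are heterozygous (Bb × Bb).
Parent genotypes: Bb × Bb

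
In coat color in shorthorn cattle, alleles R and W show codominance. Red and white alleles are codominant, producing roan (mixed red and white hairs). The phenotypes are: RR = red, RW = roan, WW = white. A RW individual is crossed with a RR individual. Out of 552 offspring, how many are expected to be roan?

Punnett square for RW × RR:
Offspring genotypes: 2 RR, 2 RW
Phenotype counts: 2 red, 2 roan
roan: 2 out of 4 → fraction 1/2
Expected count = 1/2 × 552 = 276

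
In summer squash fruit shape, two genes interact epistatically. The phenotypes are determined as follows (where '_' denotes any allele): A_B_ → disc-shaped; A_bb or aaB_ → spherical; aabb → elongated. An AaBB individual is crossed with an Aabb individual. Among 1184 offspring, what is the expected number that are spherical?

Cross: AaBB × Aabb — consider each gene separately:
A gene: Aa × Aa → 1 AA, 2 Aa, 1 aa → 3 A_ : 1 aa (out of 4)
B gene: BB × bb → 4 Bb → 4 B_ (out of 4)
Genotype classes (out of 4 × 4 = 16): A_B_ = 3×4 = 12; aaB_ = 1×4 = 4
Apply the phenotype rules: A_B_ (12) → disc-shaped; aaB_ (4) → spherical
Phenotype counts (out of 16): 12 disc-shaped, 4 spherical
spherical: 4 out of 16 → fraction 1/4
Expected count = 1/4 × 1184 = 296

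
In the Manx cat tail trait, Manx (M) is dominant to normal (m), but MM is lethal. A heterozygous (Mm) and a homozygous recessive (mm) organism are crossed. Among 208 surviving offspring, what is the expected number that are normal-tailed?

Cross: Mm × mm
Punnett square offspring (before lethality): 2 Mm, 2 mm
No MM offspring are produced in this cross.
normal-tailed: 2 out of 4 → fraction 1/2
Expected count = 1/2 × 208 = 104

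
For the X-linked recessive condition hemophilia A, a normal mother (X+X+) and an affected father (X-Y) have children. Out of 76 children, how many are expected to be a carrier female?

Cross: X+X+ × X-Y
Offspring: 2 X+X-, 2 X+Y
Probability of a carrier female: 2/4 = 1/2
Expected count = 1/2 × 76 = 38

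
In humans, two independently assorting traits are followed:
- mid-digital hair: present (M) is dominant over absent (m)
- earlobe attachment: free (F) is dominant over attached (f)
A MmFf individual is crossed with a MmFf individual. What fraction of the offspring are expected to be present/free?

Dihybrid cross MmFf × MmFf — consider each gene separately:
mid-digital hair: Mm × Mm → 1 MM, 2 Mm, 1 mm → 3 M_ : 1 mm (out of 4)
earlobe attachment: Ff × Ff → 1 FF, 2 Ff, 1 ff → 3 F_ : 1 ff (out of 4)
Combine (counts out of 4 × 4 = 16): present/free (M_F_) = 3×3 = 9; present/attached (M_ff) = 3×1 = 3; absent/free (mmF_) = 1×3 = 3; absent/attached (mmff) = 1×1 = 1
Phenotype counts (out of 16): 9 present/free, 3 present/attached, 3 absent/free, 1 absent/attached
present/free: 9 out of 16
Probability: 9/16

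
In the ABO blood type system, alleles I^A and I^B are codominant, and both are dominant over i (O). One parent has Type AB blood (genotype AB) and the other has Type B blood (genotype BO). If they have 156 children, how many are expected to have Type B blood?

Cross: AB × BO
Possible offspring genotypes: 1 AB, 1 AO, 1 BB, 1 BO
Blood type counts: 1 Type AB, 1 Type A, 2 Type B
Probability of Type B: 2/4 = 1/2
Expected count = 1/2 × 156 = 78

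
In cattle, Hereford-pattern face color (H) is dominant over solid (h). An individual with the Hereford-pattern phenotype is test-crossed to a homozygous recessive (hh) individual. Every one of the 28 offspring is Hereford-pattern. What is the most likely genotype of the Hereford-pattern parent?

Test cross: ? × hh
All offspring are Hereford-pattern.
If the unknown parent were heterozygous (Hh), about half of 28 offspring would be solid; none are. The unknown parent is most likely homozygous dominant (HH).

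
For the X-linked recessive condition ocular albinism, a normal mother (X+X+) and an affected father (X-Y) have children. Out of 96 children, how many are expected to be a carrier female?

Cross: X+X+ × X-Y
Offspring: 2 X+X-, 2 X+Y
Probability of a carrier female: 2/4 = 1/2
Expected count = 1/2 × 96 = 48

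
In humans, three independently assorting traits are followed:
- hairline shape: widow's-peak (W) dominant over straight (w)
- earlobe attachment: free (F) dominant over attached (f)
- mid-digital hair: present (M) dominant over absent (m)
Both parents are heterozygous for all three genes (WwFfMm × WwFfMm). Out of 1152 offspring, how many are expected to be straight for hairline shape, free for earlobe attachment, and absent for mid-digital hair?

Trihybrid cross: WwFfMm × WwFfMm
Each trait segregates independently with a 3:1 phenotypic ratio, so each gene contributes 3/4 (dominant) or 1/4 (recessive).
Target: straight (hairline shape), free (earlobe attachment), absent (mid-digital hair)
Probability = product of independent per-trait probabilities
= 1/4 × 3/4 × 1/4 = 3/64
Expected count = 3/64 × 1152 = 54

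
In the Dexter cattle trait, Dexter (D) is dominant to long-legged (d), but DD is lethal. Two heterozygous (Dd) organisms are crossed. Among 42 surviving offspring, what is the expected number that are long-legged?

Cross: Dd × Dd
Punnett square offspring (before lethality): 1 DD, 2 Dd, 1 dd
The DD genotype is lethal (embryos die); surviving offspring: 2 Dd, 1 dd
long-legged: 1 out of 3 → fraction 1/3
Expected count = 1/3 × 42 = 14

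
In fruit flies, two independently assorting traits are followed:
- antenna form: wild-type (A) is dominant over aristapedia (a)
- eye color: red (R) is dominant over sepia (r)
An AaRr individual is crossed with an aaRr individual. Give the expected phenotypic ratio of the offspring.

Dihybrid cross AaRr × aaRr — consider each gene separately:
antenna form: Aa × aa → 2 Aa, 2 aa → 2 A_ : 2 aa (out of 4)
eye color: Rr × Rr → 1 RR, 2 Rr, 1 rr → 3 R_ : 1 rr (out of 4)
Combine (counts out of 4 × 4 = 16): wild-type/red (A_R_) = 2×3 = 6; wild-type/sepia (A_rr) = 2×1 = 2; aristapedia/red (aaR_) = 2×3 = 6; aristapedia/sepia (aarr) = 2×1 = 2
Phenotype counts (out of 16): 6 wild-type/red, 2 wild-type/sepia, 6 aristapedia/red, 2 aristapedia/sepia
Ratio: 3 wild-type/red : 1 wild-type/sepia : 3 aristapedia/red : 1 aristapedia/sepia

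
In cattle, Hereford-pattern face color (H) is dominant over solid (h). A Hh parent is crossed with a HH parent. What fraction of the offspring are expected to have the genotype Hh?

Punnett square for Hh × HH:
Offspring genotypes: 2 HH, 2 Hh
Total offspring: 4
Count with target: 2
Probability: 2/4 = 1/2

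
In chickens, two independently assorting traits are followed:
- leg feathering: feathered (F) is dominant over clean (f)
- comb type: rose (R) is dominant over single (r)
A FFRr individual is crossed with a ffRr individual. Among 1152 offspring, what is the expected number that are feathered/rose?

Dihybrid cross FFRr × ffRr — consider each gene separately:
leg feathering: FF × ff → 4 Ff → 4 F_ (out of 4)
comb type: Rr × Rr → 1 RR, 2 Rr, 1 rr → 3 R_ : 1 rr (out of 4)
Combine (counts out of 4 × 4 = 16): feathered/rose (F_R_) = 4×3 = 12; feathered/single (F_rr) = 4×1 = 4
Phenotype counts (out of 16): 12 feathered/rose, 4 feathered/single
feathered/rose: 12 out of 16 → fraction 3/4
Expected count = 3/4 × 1152 = 864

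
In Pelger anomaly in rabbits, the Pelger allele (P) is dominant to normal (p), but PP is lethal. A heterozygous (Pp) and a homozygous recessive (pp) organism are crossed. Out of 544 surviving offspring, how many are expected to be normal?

Cross: Pp × pp
Punnett square offspring (before lethality): 2 Pp, 2 pp
No PP offspring are produced in this cross.
normal: 2 out of 4 → fraction 1/2
Expected count = 1/2 × 544 = 272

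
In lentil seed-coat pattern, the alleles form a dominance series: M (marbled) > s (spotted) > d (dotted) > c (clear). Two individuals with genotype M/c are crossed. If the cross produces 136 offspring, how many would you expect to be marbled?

Cross: M/c × M/c
Allele dominance: M > s > d > c
Offspring genotypes: 1 M/M, 2 M/c, 1 c/c
Phenotype counts: 3 marbled, 1 clear
marbled: 3 out of 4 → fraction 3/4
Expected count = 3/4 × 136 = 102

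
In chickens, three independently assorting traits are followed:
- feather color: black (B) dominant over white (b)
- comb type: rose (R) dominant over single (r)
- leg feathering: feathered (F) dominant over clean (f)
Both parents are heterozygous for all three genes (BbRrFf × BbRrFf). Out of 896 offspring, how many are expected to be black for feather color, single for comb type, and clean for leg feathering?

Trihybrid cross: BbRrFf × BbRrFf
Each trait segregates independently with a 3:1 phenotypic ratio, so each gene contributes 3/4 (dominant) or 1/4 (recessive).
Target: black (feather color), single (comb type), clean (leg feathering)
Probability = product of independent per-trait probabilities
= 3/4 × 1/4 × 1/4 = 3/64
Expected count = 3/64 × 896 = 42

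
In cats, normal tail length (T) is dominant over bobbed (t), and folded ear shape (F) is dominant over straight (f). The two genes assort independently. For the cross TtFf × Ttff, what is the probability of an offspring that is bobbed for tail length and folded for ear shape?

Dihybrid cross TtFf × Ttff — consider each gene separately:
tail length: Tt × Tt → 1 TT, 2 Tt, 1 tt → 3 T_ : 1 tt (out of 4)
ear shape: Ff × ff → 2 Ff, 2 ff → 2 F_ : 2 ff (out of 4)
Looking for: bobbed (tt) and folded (F_)
P(bobbed) = 1/4, P(folded) = 2/4
P(both) = 1/4 × 2/4 = 2/16 = 1/8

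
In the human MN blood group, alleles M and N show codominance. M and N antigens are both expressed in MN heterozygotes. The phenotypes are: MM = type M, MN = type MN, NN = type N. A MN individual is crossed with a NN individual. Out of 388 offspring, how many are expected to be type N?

Punnett square for MN × NN:
Offspring genotypes: 2 MN, 2 NN
Phenotype counts: 2 type MN, 2 type N
type N: 2 out of 4 → fraction 1/2
Expected count = 1/2 × 388 = 194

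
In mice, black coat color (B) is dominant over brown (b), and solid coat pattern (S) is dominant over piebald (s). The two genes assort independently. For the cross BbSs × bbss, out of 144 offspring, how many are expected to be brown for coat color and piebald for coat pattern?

Dihybrid cross BbSs × bbss — consider each gene separately:
coat color: Bb × bb → 2 Bb, 2 bb → 2 B_ : 2 bb (out of 4)
coat pattern: Ss × ss → 2 Ss, 2 ss → 2 S_ : 2 ss (out of 4)
Looking for: brown (bb) and piebald (ss)
P(brown) = 2/4, P(piebald) = 2/4
P(both) = 2/4 × 2/4 = 4/16 = 1/4
Expected count = 1/4 × 144 = 36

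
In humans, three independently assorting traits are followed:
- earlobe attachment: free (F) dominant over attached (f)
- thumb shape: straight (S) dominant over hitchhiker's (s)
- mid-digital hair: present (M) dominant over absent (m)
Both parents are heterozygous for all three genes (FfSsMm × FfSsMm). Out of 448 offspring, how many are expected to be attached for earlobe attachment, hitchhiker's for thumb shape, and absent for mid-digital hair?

Trihybrid cross: FfSsMm × FfSsMm
Each trait segregates independently with a 3:1 phenotypic ratio, so each gene contributes 3/4 (dominant) or 1/4 (recessive).
Target: attached (earlobe attachment), hitchhiker's (thumb shape), absent (mid-digital hair)
Probability = product of independent per-trait probabilities
= 1/4 × 1/4 × 1/4 = 1/64
Expected count = 1/64 × 448 = 7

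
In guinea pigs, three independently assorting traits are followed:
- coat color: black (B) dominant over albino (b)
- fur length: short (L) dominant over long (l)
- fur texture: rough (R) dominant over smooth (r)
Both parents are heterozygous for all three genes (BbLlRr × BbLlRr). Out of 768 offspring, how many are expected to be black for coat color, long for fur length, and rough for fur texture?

Trihybrid cross: BbLlRr × BbLlRr
Each trait segregates independently with a 3:1 phenotypic ratio, so each gene contributes 3/4 (dominant) or 1/4 (recessive).
Target: black (coat color), long (fur length), rough (fur texture)
Probability = product of independent per-trait probabilities
= 3/4 × 1/4 × 3/4 = 9/64
Expected count = 9/64 × 768 = 108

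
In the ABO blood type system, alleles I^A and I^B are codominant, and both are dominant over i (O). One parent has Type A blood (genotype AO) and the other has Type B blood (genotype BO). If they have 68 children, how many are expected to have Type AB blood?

Cross: AO × BO
Possible offspring genotypes: 1 AB, 1 AO, 1 BO, 1 OO
Blood type counts: 1 Type AB, 1 Type A, 1 Type B, 1 Type O
Probability of Type AB: 1/4
Expected count = 1/4 × 68 = 17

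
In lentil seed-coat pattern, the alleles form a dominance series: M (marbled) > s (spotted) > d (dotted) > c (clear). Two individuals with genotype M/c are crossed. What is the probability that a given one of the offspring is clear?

Cross: M/c × M/c
Allele dominance: M > s > d > c
Offspring genotypes: 1 M/M, 2 M/c, 1 c/c
Phenotype counts: 3 marbled, 1 clear
clear: 1 out of 4
Probability: 1/4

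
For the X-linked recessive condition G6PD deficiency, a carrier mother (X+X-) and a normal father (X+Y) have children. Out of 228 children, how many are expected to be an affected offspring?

Cross: X+X- × X+Y
Offspring: 1 X+X+, 1 X+Y, 1 X+X-, 1 X-Y
Probability of an affected offspring: 1/4
Expected count = 1/4 × 228 = 57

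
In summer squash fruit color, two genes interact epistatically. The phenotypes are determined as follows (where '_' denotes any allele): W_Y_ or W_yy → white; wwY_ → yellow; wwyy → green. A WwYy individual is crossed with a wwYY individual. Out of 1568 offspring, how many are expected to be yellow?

Cross: WwYy × wwYY — consider each gene separately:
W gene: Ww × ww → 2 Ww, 2 ww → 2 W_ : 2 ww (out of 4)
Y gene: Yy × YY → 2 YY, 2 Yy → 4 Y_ (out of 4)
Genotype classes (out of 4 × 4 = 16): W_Y_ = 2×4 = 8; wwY_ = 2×4 = 8
Apply the phenotype rules: W_Y_ (8) → white; wwY_ (8) → yellow
Phenotype counts (out of 16): 8 white, 8 yellow
yellow: 8 out of 16 → fraction 1/2
Expected count = 1/2 × 1568 = 784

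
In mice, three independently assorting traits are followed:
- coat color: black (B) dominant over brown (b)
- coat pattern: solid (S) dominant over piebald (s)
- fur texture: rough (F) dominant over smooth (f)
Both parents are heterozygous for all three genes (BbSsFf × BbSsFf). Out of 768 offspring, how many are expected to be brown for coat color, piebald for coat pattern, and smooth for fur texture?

Trihybrid cross: BbSsFf × BbSsFf
Each trait segregates independently with a 3:1 phenotypic ratio, so each gene contributes 3/4 (dominant) or 1/4 (recessive).
Target: brown (coat color), piebald (coat pattern), smooth (fur texture)
Probability = product of independent per-trait probabilities
= 1/4 × 1/4 × 1/4 = 1/64
Expected count = 1/64 × 768 = 12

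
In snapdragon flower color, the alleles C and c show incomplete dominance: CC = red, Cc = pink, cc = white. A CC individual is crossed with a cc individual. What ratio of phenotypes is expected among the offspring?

Punnett square for CC × cc:
Offspring genotypes: 4 Cc
Phenotype counts: 4 pink
Ratio: all pink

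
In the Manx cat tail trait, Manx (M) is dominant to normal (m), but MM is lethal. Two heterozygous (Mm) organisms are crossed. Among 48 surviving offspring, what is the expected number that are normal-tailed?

Cross: Mm × Mm
Punnett square offspring (before lethality): 1 MM, 2 Mm, 1 mm
The MM genotype is lethal (embryos die); surviving offspring: 2 Mm, 1 mm
normal-tailed: 1 out of 3 → fraction 1/3
Expected count = 1/3 × 48 = 16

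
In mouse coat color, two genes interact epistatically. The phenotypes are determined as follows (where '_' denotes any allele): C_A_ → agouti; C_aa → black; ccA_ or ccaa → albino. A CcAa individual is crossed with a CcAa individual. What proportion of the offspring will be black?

Cross: CcAa × CcAa — consider each gene separately:
C gene: Cc × Cc → 1 CC, 2 Cc, 1 cc → 3 C_ : 1 cc (out of 4)
A gene: Aa × Aa → 1 AA, 2 Aa, 1 aa → 3 A_ : 1 aa (out of 4)
Genotype classes (out of 4 × 4 = 16): C_A_ = 3×3 = 9; C_aa = 3×1 = 3; ccA_ = 1×3 = 3; ccaa = 1×1 = 1
Apply the phenotype rules: C_A_ (9) → agouti; C_aa (3) → black; ccA_ (3) + ccaa (1) → albino
Phenotype counts (out of 16): 9 agouti, 3 black, 4 albino
black: 3 out of 16
Probability: 3/16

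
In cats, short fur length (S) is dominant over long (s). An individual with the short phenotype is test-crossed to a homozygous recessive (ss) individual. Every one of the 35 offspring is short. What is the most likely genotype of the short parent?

Test cross: ? × ss
All offspring are short.
If the unknown parent were heterozygous (Ss), about half of 35 offspring would be long; none are. The unknown parent is most likely homozygous dominant (SS).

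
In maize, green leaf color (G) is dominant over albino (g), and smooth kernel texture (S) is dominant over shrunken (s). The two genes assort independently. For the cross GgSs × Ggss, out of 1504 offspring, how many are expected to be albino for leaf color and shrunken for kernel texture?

Dihybrid cross GgSs × Ggss — consider each gene separately:
leaf color: Gg × Gg → 1 GG, 2 Gg, 1 gg → 3 G_ : 1 gg (out of 4)
kernel texture: Ss × ss → 2 Ss, 2 ss → 2 S_ : 2 ss (out of 4)
Looking for: albino (gg) and shrunken (ss)
P(albino) = 1/4, P(shrunken) = 2/4
P(both) = 1/4 × 2/4 = 2/16 = 1/8
Expected count = 1/8 × 1504 = 188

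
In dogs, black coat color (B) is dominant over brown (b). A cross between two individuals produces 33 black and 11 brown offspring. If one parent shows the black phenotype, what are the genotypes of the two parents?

Observed offspring: 33 black, 11 brown
The observed ratio simplifies to 3:1. Brown (bb) offspring appear, so each parent must contribute one b allele. The parent stated to show black carries B, so it is Bb. The other parent is then either Bb or bb: Bb × bb would give a 1:1 split, whereas Bb × Bb gives 3:1 — matching the data. So both parents are heterozygous (Bb × Bb).
Parent genotypes: Bb × Bb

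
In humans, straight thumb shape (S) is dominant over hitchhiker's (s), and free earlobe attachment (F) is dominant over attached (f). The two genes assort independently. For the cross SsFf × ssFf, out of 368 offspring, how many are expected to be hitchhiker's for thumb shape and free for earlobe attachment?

Dihybrid cross SsFf × ssFf — consider each gene separately:
thumb shape: Ss × ss → 2 Ss, 2 ss → 2 S_ : 2 ss (out of 4)
earlobe attachment: Ff × Ff → 1 FF, 2 Ff, 1 ff → 3 F_ : 1 ff (out of 4)
Looking for: hitchhiker's (ss) and free (F_)
P(hitchhiker's) = 2/4, P(free) = 3/4
P(both) = 2/4 × 3/4 = 6/16 = 3/8
Expected count = 3/8 × 368 = 138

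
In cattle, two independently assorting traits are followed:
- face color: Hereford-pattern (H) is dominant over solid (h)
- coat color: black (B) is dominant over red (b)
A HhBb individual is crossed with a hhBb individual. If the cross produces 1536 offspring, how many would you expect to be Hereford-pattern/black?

Dihybrid cross HhBb × hhBb — consider each gene separately:
face color: Hh × hh → 2 Hh, 2 hh → 2 H_ : 2 hh (out of 4)
coat color: Bb × Bb → 1 BB, 2 Bb, 1 bb → 3 B_ : 1 bb (out of 4)
Combine (counts out of 4 × 4 = 16): Hereford-pattern/black (H_B_) = 2×3 = 6; Hereford-pattern/red (H_bb) = 2×1 = 2; solid/black (hhB_) = 2×3 = 6; solid/red (hhbb) = 2×1 = 2
Phenotype counts (out of 16): 6 Hereford-pattern/black, 2 Hereford-pattern/red, 6 solid/black, 2 solid/red
Hereford-pattern/black: 6 out of 16 → fraction 3/8
Expected count = 3/8 × 1536 = 576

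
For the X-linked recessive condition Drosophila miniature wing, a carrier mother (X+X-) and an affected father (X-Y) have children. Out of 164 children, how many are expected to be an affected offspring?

Cross: X+X- × X-Y
Offspring: 1 X+X-, 1 X+Y, 1 X-X-, 1 X-Y
Probability of an affected offspring: 2/4 = 1/2
Expected count = 1/2 × 164 = 82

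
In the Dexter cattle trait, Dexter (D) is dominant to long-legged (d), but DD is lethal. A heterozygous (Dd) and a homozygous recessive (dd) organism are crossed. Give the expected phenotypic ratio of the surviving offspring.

Cross: Dd × dd
Punnett square offspring (before lethality): 2 Dd, 2 dd
No DD offspring are produced in this cross.
Ratio: 1 Dexter (short-legged) : 1 long-legged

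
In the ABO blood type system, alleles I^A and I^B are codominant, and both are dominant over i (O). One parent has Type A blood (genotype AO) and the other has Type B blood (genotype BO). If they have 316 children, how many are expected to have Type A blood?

Cross: AO × BO
Possible offspring genotypes: 1 AB, 1 AO, 1 BO, 1 OO
Blood type counts: 1 Type AB, 1 Type A, 1 Type B, 1 Type O
Probability of Type A: 1/4
Expected count = 1/4 × 316 = 79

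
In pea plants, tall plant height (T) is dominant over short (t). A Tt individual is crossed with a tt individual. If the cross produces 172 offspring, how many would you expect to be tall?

Punnett square for Tt × tt:
Offspring genotypes: 2 Tt, 2 tt
tall: 2, short: 2
tall: 2 out of 4 → fraction 1/2
Expected count = 1/2 × 172 = 86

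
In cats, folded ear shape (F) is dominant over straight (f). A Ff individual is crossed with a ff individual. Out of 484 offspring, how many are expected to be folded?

Punnett square for Ff × ff:
Offspring genotypes: 2 Ff, 2 ff
folded: 2, straight: 2
folded: 2 out of 4 → fraction 1/2
Expected count = 1/2 × 484 = 242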